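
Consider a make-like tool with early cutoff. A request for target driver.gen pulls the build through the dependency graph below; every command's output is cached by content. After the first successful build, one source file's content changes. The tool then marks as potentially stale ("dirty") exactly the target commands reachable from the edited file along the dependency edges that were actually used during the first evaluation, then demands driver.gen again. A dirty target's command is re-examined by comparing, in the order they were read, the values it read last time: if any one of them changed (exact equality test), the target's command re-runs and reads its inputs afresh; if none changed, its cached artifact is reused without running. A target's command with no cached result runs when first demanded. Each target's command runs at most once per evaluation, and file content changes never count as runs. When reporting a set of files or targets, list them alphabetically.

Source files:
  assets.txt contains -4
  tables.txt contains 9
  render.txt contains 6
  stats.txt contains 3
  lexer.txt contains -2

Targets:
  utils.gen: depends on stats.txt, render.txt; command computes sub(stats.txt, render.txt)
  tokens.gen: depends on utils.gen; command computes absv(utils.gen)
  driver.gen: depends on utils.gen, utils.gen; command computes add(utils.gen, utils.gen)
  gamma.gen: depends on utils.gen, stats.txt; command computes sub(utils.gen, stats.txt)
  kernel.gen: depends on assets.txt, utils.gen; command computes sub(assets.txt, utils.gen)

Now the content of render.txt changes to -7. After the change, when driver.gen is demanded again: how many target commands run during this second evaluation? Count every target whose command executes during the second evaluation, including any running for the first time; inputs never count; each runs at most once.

2 target commands run: driver.gen, utils.gen.

First demand of the output computes:
  utils.gen = sub(3, 6) = -3
  driver.gen = add(-3, -3) = -6

After the edit, cleaning proceeds:
  utils.gen: a read changed (render.txt 6->-7) — executes, giving 10.
  driver.gen: a read changed (utils.gen -3->10; utils.gen -3->10) — executes, giving 20.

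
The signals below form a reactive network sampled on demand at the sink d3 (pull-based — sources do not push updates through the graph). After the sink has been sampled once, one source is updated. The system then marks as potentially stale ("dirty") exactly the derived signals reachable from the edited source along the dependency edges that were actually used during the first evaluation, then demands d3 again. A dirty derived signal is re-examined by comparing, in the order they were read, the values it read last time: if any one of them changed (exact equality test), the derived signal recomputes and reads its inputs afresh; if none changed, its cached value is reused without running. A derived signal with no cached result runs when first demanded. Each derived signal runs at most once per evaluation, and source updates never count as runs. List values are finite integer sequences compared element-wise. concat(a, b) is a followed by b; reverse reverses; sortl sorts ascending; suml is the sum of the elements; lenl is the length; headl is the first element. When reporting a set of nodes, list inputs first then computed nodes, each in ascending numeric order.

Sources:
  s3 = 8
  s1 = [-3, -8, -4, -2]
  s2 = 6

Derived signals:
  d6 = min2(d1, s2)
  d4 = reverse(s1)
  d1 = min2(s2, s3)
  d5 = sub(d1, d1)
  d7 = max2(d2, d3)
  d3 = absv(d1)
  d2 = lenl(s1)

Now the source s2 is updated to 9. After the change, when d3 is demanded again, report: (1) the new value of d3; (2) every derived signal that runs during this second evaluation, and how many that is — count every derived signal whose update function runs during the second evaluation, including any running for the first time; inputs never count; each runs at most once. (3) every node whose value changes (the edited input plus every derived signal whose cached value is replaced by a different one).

d3 now evaluates to 8.
Run set: d1, d3 (2 run).
Changed values: s2, d1, d3.

Initial pass — values computed on the first demand:
  d1 = min2(6, 8) = 6
  d3 = absv(6) = 6

Second demand — change propagation:
  d1: re-runs because s2 6->9; new result 8.
  d3: re-runs because d1 6->8; new result 8.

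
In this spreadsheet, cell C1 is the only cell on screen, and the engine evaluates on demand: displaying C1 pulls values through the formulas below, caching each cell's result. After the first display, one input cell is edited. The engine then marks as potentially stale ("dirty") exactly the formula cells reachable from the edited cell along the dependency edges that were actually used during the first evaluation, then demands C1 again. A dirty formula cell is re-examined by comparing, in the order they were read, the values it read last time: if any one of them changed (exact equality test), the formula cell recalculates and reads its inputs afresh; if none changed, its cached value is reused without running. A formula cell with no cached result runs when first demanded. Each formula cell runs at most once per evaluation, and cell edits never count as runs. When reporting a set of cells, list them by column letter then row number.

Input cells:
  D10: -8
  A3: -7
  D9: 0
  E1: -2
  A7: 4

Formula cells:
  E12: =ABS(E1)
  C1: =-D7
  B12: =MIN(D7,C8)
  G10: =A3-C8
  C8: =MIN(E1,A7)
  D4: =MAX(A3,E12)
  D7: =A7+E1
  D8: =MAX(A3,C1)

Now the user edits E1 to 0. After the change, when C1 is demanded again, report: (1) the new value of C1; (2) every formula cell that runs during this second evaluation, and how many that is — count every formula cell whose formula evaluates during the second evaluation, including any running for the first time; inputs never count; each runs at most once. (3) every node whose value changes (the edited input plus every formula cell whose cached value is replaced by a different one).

Initial pass — values computed on the first demand:
  D7 = 4 + -2 = 2
  C1 = -(2) = -2

Second demand — change propagation:
  D7: re-runs because E1 -2->0; new result 4.
  C1: re-runs because D7 2->4; new result -4.

C1 now evaluates to -4.
Run set: C1, D7 (2 run).
Changed values: C1, D7, E1.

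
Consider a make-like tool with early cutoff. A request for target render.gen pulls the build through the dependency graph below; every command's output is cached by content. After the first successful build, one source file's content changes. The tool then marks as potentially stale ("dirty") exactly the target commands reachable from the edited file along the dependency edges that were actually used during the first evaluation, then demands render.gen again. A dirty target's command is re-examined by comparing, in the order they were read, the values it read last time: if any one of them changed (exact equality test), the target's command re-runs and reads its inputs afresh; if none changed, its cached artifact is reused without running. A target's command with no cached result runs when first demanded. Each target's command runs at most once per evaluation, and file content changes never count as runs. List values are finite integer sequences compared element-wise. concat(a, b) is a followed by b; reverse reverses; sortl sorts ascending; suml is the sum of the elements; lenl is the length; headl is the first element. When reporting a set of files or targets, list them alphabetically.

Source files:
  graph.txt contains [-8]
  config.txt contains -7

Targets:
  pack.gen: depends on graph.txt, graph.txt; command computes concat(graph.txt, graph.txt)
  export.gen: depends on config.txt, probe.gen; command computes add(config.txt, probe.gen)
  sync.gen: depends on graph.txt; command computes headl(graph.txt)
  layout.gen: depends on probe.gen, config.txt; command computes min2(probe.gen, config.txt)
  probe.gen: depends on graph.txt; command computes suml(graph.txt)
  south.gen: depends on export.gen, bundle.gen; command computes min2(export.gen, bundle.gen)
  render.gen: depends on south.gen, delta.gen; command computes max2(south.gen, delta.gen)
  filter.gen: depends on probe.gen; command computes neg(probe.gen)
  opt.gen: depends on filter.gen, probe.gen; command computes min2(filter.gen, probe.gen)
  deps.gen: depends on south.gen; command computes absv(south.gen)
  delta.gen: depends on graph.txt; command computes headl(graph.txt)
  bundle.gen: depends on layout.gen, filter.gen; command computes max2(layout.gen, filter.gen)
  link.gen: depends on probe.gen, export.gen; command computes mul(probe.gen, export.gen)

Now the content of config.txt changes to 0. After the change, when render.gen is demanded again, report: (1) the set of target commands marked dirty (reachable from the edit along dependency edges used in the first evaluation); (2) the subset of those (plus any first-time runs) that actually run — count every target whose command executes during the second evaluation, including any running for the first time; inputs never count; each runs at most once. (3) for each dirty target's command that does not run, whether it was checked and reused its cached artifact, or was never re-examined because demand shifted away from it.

The edit dirties: bundle.gen, export.gen, layout.gen, render.gen, south.gen.
4 target commands run: export.gen, layout.gen, render.gen, south.gen.
Cache hits after checking: bundle.gen.
Note where the cutoff bites: bundle.gen is checked, finds nothing changed, and keeps its cache.

First demand of the output computes:
  delta.gen = headl([-8]) = -8
  probe.gen = suml([-8]) = -8
  export.gen = add(-7, -8) = -15
  filter.gen = neg(-8) = 8
  layout.gen = min2(-8, -7) = -8
  bundle.gen = max2(-8, 8) = 8
  south.gen = min2(-15, 8) = -15
  render.gen = max2(-15, -8) = -8

After the edit, cleaning proceeds:
  export.gen: a read changed (config.txt -7->0) — executes, giving -8.
  layout.gen: a read changed (config.txt -7->0) — executes, giving -8 — identical to its old value.
  bundle.gen: dirty, but its reads are unchanged (layout.gen unchanged, filter.gen unchanged); cached 8 stands.
  south.gen: a read changed (export.gen -15->-8) — executes, giving -8.
  render.gen: a read changed (south.gen -15->-8) — executes, giving -8 — identical to its old value.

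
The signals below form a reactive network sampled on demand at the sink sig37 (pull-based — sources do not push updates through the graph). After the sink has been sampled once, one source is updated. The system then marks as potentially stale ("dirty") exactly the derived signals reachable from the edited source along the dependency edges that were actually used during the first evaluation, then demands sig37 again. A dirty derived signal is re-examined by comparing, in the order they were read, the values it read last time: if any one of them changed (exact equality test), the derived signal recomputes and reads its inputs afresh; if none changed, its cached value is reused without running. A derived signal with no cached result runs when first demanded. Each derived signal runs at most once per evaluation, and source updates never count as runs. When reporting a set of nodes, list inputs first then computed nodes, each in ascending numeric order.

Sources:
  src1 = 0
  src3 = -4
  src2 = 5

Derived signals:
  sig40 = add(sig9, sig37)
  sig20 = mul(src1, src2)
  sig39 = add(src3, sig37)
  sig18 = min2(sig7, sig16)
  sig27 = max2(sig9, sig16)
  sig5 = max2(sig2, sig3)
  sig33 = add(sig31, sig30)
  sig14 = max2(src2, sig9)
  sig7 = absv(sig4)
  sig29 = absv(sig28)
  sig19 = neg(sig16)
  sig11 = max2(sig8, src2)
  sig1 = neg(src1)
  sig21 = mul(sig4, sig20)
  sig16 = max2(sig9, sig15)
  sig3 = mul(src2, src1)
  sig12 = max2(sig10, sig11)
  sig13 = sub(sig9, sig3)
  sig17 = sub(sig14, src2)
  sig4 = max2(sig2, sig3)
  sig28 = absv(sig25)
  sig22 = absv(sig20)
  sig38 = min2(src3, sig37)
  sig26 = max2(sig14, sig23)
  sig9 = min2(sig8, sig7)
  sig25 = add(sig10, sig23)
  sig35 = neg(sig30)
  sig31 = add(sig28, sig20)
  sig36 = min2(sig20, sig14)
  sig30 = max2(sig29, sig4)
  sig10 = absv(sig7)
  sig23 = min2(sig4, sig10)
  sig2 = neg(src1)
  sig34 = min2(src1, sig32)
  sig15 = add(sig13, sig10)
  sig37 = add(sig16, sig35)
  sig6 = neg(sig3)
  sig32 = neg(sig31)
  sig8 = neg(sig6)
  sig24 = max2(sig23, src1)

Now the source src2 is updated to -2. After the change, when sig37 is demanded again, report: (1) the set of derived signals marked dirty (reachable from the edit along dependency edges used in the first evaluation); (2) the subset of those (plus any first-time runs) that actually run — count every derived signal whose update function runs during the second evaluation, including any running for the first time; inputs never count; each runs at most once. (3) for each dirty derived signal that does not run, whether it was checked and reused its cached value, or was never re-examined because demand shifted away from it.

Initial pass — values computed on the first demand:
  sig2 = neg(0) = 0
  sig3 = mul(5, 0) = 0
  sig4 = max2(0, 0) = 0
  sig6 = neg(0) = 0
  sig7 = absv(0) = 0
  sig8 = neg(0) = 0
  sig9 = min2(0, 0) = 0
  sig10 = absv(0) = 0
  sig13 = sub(0, 0) = 0
  sig15 = add(0, 0) = 0
  sig16 = max2(0, 0) = 0
  sig23 = min2(0, 0) = 0
  sig25 = add(0, 0) = 0
  sig28 = absv(0) = 0
  sig29 = absv(0) = 0
  sig30 = max2(0, 0) = 0
  sig35 = neg(0) = 0
  sig37 = add(0, 0) = 0

Second demand — change propagation:
  sig3: re-runs because src2 5->-2; new result 0 (unchanged).
  sig4: re-examined; everything it read last time is the same (sig2 unchanged, sig3 unchanged) — cache 0 kept, no run.
  sig6: re-examined; everything it read last time is the same (sig3 unchanged) — cache 0 kept, no run.
  sig7: re-examined; everything it read last time is the same (sig4 unchanged) — cache 0 kept, no run.
  sig8: re-examined; everything it read last time is the same (sig6 unchanged) — cache 0 kept, no run.
  sig9: re-examined; everything it read last time is the same (sig8 unchanged, sig7 unchanged) — cache 0 kept, no run.
  sig10: re-examined; everything it read last time is the same (sig7 unchanged) — cache 0 kept, no run.
  sig13: re-examined; everything it read last time is the same (sig9 unchanged, sig3 unchanged) — cache 0 kept, no run.
  sig15: re-examined; everything it read last time is the same (sig13 unchanged, sig10 unchanged) — cache 0 kept, no run.
  sig16: re-examined; everything it read last time is the same (sig9 unchanged, sig15 unchanged) — cache 0 kept, no run.
  sig23: re-examined; everything it read last time is the same (sig4 unchanged, sig10 unchanged) — cache 0 kept, no run.
  sig25: re-examined; everything it read last time is the same (sig10 unchanged, sig23 unchanged) — cache 0 kept, no run.
  sig28: re-examined; everything it read last time is the same (sig25 unchanged) — cache 0 kept, no run.
  sig29: re-examined; everything it read last time is the same (sig28 unchanged) — cache 0 kept, no run.
  sig30: re-examined; everything it read last time is the same (sig29 unchanged, sig4 unchanged) — cache 0 kept, no run.
  sig35: re-examined; everything it read last time is the same (sig30 unchanged) — cache 0 kept, no run.
  sig37: re-examined; everything it read last time is the same (sig16 unchanged, sig35 unchanged) — cache 0 kept, no run.

The important point: sig3 recomputes to an identical value, and the output ends up unchanged.

Dirty set: sig3, sig4, sig6, sig7, sig8, sig9, sig10, sig13, sig15, sig16, sig23, sig25, sig28, sig29, sig30, sig35, sig37.
Run set: sig3 (1 run).
Re-examined without running (cache reused): sig4, sig6, sig7, sig8, sig9, sig10, sig13, sig15, sig16, sig23, sig25, sig28, sig29, sig30, sig35, sig37.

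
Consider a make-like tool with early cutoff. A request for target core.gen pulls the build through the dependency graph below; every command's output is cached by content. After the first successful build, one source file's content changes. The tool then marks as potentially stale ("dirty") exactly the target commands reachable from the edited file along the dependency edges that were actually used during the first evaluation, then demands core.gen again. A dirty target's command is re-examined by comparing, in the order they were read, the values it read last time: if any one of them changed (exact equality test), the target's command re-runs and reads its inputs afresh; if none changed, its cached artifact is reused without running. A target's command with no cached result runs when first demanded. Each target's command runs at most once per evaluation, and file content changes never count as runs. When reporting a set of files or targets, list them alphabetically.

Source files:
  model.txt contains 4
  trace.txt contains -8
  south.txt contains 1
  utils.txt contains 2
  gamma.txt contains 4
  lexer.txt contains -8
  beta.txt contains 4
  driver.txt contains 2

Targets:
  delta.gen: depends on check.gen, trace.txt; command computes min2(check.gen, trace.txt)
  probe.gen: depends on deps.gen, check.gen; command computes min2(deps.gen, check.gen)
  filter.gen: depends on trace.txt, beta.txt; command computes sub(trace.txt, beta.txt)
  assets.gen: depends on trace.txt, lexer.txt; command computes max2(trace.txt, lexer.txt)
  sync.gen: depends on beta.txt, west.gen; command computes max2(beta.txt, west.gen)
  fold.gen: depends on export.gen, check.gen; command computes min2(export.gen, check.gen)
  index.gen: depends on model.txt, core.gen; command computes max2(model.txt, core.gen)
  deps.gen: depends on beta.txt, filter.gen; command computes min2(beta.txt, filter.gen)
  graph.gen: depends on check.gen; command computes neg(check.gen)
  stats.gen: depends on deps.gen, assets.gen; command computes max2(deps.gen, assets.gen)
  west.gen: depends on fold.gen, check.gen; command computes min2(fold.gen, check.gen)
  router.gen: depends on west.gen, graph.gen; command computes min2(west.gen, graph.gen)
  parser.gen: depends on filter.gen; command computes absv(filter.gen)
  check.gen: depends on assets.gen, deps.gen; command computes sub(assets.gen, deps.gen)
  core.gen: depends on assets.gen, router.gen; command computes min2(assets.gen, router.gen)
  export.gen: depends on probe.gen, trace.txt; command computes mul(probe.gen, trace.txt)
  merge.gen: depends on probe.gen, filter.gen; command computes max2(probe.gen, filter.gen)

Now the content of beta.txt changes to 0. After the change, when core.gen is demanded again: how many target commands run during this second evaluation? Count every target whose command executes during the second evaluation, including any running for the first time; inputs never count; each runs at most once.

10 target commands run: check.gen, core.gen, deps.gen, export.gen, filter.gen, fold.gen, graph.gen, probe.gen, router.gen, west.gen.

First demand of the output computes:
  assets.gen = max2(-8, -8) = -8
  filter.gen = sub(-8, 4) = -12
  deps.gen = min2(4, -12) = -12
  check.gen = sub(-8, -12) = 4
  graph.gen = neg(4) = -4
  probe.gen = min2(-12, 4) = -12
  export.gen = mul(-12, -8) = 96
  fold.gen = min2(96, 4) = 4
  west.gen = min2(4, 4) = 4
  router.gen = min2(4, -4) = -4
  core.gen = min2(-8, -4) = -8

After the edit, cleaning proceeds:
  filter.gen: a read changed (beta.txt 4->0) — executes, giving -8.
  deps.gen: a read changed (beta.txt 4->0; filter.gen -12->-8) — executes, giving -8.
  check.gen: a read changed (deps.gen -12->-8) — executes, giving 0.
  graph.gen: a read changed (check.gen 4->0) — executes, giving 0.
  probe.gen: a read changed (deps.gen -12->-8; check.gen 4->0) — executes, giving -8.
  export.gen: a read changed (probe.gen -12->-8) — executes, giving 64.
  fold.gen: a read changed (export.gen 96->64; check.gen 4->0) — executes, giving 0.
  west.gen: a read changed (fold.gen 4->0; check.gen 4->0) — executes, giving 0.
  router.gen: a read changed (west.gen 4->0; graph.gen -4->0) — executes, giving 0.
  core.gen: a read changed (router.gen -4->0) — executes, giving -8 — identical to its old value.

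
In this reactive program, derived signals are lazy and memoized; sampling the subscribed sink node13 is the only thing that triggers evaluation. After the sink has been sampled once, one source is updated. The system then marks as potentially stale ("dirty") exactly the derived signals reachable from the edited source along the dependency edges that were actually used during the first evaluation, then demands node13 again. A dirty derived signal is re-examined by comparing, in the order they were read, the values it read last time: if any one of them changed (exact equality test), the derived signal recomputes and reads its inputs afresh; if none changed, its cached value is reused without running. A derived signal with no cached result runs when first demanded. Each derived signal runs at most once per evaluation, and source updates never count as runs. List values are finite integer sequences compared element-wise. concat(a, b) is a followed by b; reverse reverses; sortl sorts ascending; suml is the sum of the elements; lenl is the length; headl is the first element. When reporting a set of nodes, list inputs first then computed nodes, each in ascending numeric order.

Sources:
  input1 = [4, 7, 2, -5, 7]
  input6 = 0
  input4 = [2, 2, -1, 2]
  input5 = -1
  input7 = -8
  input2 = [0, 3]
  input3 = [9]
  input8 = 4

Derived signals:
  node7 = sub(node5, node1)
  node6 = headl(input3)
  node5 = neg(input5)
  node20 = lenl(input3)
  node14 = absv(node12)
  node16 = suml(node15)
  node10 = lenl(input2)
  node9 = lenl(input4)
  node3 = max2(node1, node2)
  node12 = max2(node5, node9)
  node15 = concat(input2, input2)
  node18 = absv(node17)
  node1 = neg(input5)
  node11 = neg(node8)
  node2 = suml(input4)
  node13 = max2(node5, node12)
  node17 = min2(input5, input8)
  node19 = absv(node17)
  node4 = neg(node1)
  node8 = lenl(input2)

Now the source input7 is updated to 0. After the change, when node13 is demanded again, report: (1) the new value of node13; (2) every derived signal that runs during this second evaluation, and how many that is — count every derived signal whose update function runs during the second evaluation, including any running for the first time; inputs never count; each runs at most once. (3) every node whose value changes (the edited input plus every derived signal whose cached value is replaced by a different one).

First demand of the output computes:
  node5 = neg(-1) = 1
  node9 = lenl([2, 2, -1, 2]) = 4
  node12 = max2(1, 4) = 4
  node13 = max2(1, 4) = 4

After the edit, cleaning proceeds:
  no node depends on input7 at all; the second demand re-runs nothing.

Note the shortcut — nothing in the graph depends on input7 at all, so no recomputation happens.

Demanding node13 again yields 4.
0 derived signals run: none.
The nodes whose values change: input7.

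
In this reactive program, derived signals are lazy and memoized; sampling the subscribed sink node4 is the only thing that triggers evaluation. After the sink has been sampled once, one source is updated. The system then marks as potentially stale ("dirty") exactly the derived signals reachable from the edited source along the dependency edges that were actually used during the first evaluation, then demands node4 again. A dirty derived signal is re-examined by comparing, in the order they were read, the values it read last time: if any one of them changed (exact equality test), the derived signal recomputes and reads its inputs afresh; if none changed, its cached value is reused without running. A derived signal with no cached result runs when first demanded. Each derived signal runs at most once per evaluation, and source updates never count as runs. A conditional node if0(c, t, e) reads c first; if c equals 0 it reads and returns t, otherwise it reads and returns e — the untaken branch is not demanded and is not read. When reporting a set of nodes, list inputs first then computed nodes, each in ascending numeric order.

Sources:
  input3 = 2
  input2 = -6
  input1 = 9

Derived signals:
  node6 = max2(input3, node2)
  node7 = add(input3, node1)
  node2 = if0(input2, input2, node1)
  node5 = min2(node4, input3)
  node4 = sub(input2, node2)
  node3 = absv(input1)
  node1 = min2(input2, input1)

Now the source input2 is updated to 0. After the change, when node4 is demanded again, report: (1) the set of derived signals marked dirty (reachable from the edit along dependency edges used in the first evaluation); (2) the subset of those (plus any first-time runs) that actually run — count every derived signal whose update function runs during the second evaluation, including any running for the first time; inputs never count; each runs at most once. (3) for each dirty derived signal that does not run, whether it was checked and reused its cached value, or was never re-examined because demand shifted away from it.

The edit dirties: node1, node2, node4.
2 derived signals run: node2, node4.
Unvisited dirty nodes (no longer demanded): node1.
Note the branch switch — demand abandons node1, which is never re-examined.

First demand of the output computes:
  node1 = min2(-6, 9) = -6
  node2 = if0(input2=-6 -> else branch node1) = -6
  node4 = sub(-6, -6) = 0

After the edit, cleaning proceeds:
  node1: stays stale; no demand reaches it after the flip.
  node2: a read changed (input2 -6->0) — executes, giving 0.
  node4: a read changed (input2 -6->0; node2 -6->0) — executes, giving 0 — identical to its old value.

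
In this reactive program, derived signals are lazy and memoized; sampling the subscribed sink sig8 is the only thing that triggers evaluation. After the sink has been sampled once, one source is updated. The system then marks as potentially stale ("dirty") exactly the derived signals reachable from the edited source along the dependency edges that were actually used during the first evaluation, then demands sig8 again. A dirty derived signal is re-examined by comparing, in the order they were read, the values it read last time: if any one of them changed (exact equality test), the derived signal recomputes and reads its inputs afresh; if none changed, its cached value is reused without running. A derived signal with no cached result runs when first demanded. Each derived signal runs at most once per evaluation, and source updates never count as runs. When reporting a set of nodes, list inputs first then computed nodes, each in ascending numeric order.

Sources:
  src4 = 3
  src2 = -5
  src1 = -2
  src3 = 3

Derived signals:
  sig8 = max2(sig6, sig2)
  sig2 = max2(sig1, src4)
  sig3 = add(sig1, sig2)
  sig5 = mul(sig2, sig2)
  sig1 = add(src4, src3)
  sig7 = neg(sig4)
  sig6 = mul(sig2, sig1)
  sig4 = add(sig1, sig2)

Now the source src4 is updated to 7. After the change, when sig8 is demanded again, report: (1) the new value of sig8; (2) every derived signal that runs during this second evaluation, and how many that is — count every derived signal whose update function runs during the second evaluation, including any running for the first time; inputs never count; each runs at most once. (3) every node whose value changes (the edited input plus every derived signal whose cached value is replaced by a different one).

First demand of the output computes:
  sig1 = add(3, 3) = 6
  sig2 = max2(6, 3) = 6
  sig6 = mul(6, 6) = 36
  sig8 = max2(36, 6) = 36

After the edit, cleaning proceeds:
  sig1: a read changed (src4 3->7) — executes, giving 10.
  sig2: a read changed (sig1 6->10; src4 3->7) — executes, giving 10.
  sig6: a read changed (sig2 6->10; sig1 6->10) — executes, giving 100.
  sig8: a read changed (sig6 36->100; sig2 6->10) — executes, giving 100.

Demanding sig8 again yields 100.
4 derived signals run: sig1, sig2, sig6, sig8.
The nodes whose values change: src4, sig1, sig2, sig6, sig8.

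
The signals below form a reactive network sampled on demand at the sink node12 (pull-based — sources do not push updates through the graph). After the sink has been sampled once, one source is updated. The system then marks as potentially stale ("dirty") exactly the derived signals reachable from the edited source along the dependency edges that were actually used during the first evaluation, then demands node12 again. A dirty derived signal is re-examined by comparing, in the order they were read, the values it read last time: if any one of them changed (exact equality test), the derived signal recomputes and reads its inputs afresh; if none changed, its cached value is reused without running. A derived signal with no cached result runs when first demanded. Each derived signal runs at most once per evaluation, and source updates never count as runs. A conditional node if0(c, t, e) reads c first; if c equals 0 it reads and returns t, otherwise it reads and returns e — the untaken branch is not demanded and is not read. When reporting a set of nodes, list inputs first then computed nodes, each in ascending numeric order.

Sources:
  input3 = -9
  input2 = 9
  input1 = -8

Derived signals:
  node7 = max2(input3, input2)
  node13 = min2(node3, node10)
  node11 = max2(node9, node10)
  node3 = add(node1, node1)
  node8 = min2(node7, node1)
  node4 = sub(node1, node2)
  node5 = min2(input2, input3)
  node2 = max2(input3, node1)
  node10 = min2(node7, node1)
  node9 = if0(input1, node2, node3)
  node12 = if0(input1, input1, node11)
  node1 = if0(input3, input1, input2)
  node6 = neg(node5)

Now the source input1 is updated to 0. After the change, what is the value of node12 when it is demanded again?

Initial pass — values computed on the first demand:
  node1 = if0(input3=-9 -> else branch input2) = 9
  node3 = add(9, 9) = 18
  node7 = max2(-9, 9) = 9
  node9 = if0(input1=-8 -> else branch node3) = 18
  node10 = min2(9, 9) = 9
  node11 = max2(18, 9) = 18
  node12 = if0(input1=-8 -> else branch node11) = 18

Second demand — change propagation:
  node9: dirty yet unreached — the second evaluation never asks for it.
  node11: dirty yet unreached — the second evaluation never asks for it.
  node12: re-runs because input1 -8->0; new result 0.

The important point: the flipped condition redirects demand; node9, node11 are left stale, never re-checked.

node12 now evaluates to 0.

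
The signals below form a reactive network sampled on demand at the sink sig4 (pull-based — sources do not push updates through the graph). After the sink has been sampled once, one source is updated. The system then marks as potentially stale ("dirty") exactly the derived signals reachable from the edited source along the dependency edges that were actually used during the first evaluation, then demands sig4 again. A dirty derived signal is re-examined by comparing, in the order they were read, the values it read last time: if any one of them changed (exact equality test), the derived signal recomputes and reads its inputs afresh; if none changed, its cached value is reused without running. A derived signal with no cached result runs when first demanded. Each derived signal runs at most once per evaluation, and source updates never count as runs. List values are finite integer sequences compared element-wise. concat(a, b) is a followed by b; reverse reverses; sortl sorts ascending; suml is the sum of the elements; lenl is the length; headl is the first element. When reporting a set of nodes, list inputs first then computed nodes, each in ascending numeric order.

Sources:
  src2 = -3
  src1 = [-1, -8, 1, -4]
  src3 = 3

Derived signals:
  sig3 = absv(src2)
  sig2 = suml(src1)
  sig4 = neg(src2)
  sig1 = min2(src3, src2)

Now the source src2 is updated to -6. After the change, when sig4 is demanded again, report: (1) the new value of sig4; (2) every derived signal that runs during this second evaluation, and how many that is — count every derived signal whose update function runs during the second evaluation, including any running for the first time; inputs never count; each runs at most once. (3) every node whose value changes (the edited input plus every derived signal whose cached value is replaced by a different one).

sig4 now evaluates to 6.
Run set: sig4 (1 run).
Changed values: src2, sig4.

Initial pass — values computed on the first demand:
  sig4 = neg(-3) = 3

Second demand — change propagation:
  sig4: re-runs because src2 -3->-6; new result 6.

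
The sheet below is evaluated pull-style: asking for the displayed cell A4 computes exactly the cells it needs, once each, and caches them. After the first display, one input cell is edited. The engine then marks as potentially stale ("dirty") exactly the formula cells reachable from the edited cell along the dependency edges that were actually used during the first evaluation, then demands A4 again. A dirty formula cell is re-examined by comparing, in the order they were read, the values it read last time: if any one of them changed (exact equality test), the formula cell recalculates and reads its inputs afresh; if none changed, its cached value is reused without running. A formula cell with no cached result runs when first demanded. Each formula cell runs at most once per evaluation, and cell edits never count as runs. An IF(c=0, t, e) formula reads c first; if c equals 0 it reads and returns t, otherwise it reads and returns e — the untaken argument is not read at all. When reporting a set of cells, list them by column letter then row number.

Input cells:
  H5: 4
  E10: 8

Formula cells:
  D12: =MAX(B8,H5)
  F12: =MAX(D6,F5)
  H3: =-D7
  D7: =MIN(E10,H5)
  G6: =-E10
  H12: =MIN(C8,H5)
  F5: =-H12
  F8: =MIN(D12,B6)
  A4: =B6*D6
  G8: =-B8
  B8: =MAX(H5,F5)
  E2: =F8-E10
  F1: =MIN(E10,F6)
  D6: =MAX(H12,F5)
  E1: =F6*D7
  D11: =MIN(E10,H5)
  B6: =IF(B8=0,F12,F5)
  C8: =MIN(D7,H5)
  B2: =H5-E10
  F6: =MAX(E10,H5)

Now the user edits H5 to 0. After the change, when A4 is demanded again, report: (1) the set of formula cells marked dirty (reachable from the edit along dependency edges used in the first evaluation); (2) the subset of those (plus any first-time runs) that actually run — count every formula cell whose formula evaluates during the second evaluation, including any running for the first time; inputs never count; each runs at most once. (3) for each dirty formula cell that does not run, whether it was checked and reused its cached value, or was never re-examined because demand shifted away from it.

The edit dirties: A4, B6, B8, C8, D6, D7, F5, H12.
9 formula cells run: A4, B6, B8, C8, D6, D7, F5, F12, H12.
No dirty formula cell escaped a run.
Note the branch switch — F12 had no cache and runs now for the first time.

First demand of the output computes:
  D7 = MIN(8, 4) = 4
  C8 = MIN(4, 4) = 4
  H12 = MIN(4, 4) = 4
  F5 = -(4) = -4
  B8 = MAX(4, -4) = 4
  B6 = IF(B8=0: B8=4 -> else branch F5) = -4
  D6 = MAX(4, -4) = 4
  A4 = -4 * 4 = -16

After the edit, cleaning proceeds:
  D7: a read changed (H5 4->0) — executes, giving 0.
  C8: a read changed (D7 4->0; H5 4->0) — executes, giving 0.
  H12: a read changed (C8 4->0; H5 4->0) — executes, giving 0.
  F5: a read changed (H12 4->0) — executes, giving 0.
  B8: a read changed (H5 4->0; F5 -4->0) — executes, giving 0.
  D6: a read changed (H12 4->0; F5 -4->0) — executes, giving 0.
  F12: had never run; runs now, result 0.
  B6: a read changed (B8 4->0; F5 -4->0) — executes, giving 0.
  A4: a read changed (B6 -4->0; D6 4->0) — executes, giving 0.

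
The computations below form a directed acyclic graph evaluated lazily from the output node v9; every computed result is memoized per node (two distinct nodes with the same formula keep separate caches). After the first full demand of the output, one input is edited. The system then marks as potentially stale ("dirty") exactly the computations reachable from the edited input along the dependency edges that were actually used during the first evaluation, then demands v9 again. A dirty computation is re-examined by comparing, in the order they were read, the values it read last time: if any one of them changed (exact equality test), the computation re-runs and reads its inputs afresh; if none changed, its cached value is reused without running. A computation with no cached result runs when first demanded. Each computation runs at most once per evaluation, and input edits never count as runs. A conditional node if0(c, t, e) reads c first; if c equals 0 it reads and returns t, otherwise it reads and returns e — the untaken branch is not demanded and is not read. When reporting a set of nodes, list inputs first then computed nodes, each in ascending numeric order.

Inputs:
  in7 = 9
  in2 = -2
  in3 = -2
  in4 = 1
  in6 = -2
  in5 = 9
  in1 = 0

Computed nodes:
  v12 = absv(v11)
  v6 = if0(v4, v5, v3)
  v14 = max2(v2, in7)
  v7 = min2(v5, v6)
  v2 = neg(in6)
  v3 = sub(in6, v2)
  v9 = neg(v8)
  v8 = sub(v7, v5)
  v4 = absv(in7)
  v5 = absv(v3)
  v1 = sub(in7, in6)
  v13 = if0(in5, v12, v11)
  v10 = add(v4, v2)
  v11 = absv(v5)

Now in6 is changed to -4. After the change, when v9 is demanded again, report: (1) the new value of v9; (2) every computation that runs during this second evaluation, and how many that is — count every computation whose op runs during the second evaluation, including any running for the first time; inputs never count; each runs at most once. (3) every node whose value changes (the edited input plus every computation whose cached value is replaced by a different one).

First demand of the output computes:
  v2 = neg(-2) = 2
  v3 = sub(-2, 2) = -4
  v4 = absv(9) = 9
  v5 = absv(-4) = 4
  v6 = if0(v4=9 -> else branch v3) = -4
  v7 = min2(4, -4) = -4
  v8 = sub(-4, 4) = -8
  v9 = neg(-8) = 8

After the edit, cleaning proceeds:
  v2: a read changed (in6 -2->-4) — executes, giving 4.
  v3: a read changed (in6 -2->-4; v2 2->4) — executes, giving -8.
  v5: a read changed (v3 -4->-8) — executes, giving 8.
  v6: a read changed (v3 -4->-8) — executes, giving -8.
  v7: a read changed (v5 4->8; v6 -4->-8) — executes, giving -8.
  v8: a read changed (v7 -4->-8; v5 4->8) — executes, giving -16.
  v9: a read changed (v8 -8->-16) — executes, giving 16.

Demanding v9 again yields 16.
7 computations run: v2, v3, v5, v6, v7, v8, v9.
The nodes whose values change: in6, v2, v3, v5, v6, v7, v8, v9.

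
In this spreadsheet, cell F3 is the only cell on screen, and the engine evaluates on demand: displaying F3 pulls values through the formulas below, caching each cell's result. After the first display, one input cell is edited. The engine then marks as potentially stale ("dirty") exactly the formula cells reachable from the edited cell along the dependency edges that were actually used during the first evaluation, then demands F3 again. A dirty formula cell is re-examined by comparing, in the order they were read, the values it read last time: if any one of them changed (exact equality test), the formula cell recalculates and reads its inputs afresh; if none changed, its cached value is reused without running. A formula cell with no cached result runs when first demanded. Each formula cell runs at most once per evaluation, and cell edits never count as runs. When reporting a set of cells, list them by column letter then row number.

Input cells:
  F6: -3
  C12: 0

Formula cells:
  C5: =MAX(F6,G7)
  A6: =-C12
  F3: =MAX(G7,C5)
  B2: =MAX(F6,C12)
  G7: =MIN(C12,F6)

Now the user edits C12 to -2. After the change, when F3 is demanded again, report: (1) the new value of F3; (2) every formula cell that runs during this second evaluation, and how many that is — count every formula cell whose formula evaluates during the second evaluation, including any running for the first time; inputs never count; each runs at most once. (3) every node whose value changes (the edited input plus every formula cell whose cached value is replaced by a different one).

F3 now evaluates to -3.
Run set: G7 (1 run).
Changed values: C12.
The important point: G7 recomputes to an identical value, and the output ends up unchanged.

Initial pass — values computed on the first demand:
  G7 = MIN(0, -3) = -3
  C5 = MAX(-3, -3) = -3
  F3 = MAX(-3, -3) = -3

Second demand — change propagation:
  G7: re-runs because C12 0->-2; new result -3 (unchanged).
  C5: re-examined; everything it read last time is the same (F6 unchanged, G7 unchanged) — cache -3 kept, no run.
  F3: re-examined; everything it read last time is the same (G7 unchanged, C5 unchanged) — cache -3 kept, no run.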